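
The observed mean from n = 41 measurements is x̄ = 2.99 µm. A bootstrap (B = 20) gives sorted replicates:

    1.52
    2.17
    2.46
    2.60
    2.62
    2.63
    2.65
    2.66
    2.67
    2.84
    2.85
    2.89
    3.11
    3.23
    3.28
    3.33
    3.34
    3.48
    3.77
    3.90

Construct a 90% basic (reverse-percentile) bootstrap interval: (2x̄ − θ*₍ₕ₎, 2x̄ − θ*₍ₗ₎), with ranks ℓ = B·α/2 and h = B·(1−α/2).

Percentile endpoints at ranks 1 and 19: θ*₍1₎ = 1.52, θ*₍19₎ = 3.77.
Basic interval reflects these around x̄:
  lower = 2 × 2.99 − 3.77 = 2.21
  upper = 2 × 2.99 − 1.52 = 4.46

(2.21, 4.46)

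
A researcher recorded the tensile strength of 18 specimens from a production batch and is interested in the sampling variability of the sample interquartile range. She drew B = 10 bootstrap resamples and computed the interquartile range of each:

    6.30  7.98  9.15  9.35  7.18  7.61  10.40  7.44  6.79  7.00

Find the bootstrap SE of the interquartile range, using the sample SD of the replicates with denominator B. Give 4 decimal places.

SE* = 1.2383

Bootstrap SE is the standard deviation of the 10 replicate interquartile ranges.
Mean of replicates: (6.30 + 7.98 + 9.15 + 9.35 + 7.18 + 7.61 + 10.40 + 7.44 + 6.79 + 7.00) / 10 = 79.20000 / 10 = 7.92000
Sum of squared deviations: (−1.62000)² + (+0.06000)² + (+1.23000)² + (+1.43000)² + (−0.74000)² + (−0.31000)² + (+2.48000)² + (−0.48000)² + (−1.13000)² + (−0.92000)² = 15.33360
Variance = 15.33360 / 10 = 1.53336
SE* = √1.53336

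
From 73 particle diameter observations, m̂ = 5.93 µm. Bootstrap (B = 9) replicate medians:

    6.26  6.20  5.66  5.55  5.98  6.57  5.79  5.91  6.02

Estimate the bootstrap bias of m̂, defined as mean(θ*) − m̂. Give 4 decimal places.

mean(θ*) = (6.26 + 6.20 + 5.66 + 5.55 + 5.98 + 6.57 + 5.79 + 5.91 + 6.02) / 9 = 5.99333
bias = 5.99333 − 5.93

bias = +0.0633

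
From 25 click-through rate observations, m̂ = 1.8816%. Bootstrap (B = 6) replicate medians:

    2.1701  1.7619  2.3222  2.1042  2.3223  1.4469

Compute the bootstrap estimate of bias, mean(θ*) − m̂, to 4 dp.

mean(θ*) = (2.1701 + 1.7619 + 2.3222 + 2.1042 + 2.3223 + 1.4469) / 6 = 2.02127
bias = 2.02127 − 1.8816

bias = +0.1397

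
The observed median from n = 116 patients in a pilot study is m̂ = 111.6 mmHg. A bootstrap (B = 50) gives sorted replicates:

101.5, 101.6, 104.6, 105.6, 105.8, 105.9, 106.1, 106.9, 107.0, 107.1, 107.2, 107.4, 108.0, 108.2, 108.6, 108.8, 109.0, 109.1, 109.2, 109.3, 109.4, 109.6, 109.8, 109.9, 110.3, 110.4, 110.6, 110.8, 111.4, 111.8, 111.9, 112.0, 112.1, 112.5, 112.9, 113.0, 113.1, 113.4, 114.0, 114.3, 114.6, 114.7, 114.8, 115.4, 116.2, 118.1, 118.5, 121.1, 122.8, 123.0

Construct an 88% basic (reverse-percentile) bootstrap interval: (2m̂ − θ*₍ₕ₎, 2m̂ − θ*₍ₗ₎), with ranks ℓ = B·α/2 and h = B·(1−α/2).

(104.7, 118.6)

Percentile endpoints at ranks 3 and 47: θ*₍3₎ = 104.6, θ*₍47₎ = 118.5.
Basic interval reflects these around m̂:
  lower = 2 × 111.6 − 118.5 = 104.7
  upper = 2 × 111.6 − 104.6 = 118.6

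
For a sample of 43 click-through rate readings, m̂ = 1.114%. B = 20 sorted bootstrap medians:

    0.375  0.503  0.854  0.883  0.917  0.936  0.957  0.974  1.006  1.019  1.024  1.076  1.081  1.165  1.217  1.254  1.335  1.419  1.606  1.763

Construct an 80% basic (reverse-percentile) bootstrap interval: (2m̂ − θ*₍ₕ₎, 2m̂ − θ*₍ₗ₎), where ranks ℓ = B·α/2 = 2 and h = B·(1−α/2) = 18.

Percentile endpoints at ranks 2 and 18: θ*₍2₎ = 0.503, θ*₍18₎ = 1.419.
Basic interval reflects these around m̂:
  lower = 2 × 1.114 − 1.419 = 0.809
  upper = 2 × 1.114 − 0.503 = 1.725

(0.809, 1.725)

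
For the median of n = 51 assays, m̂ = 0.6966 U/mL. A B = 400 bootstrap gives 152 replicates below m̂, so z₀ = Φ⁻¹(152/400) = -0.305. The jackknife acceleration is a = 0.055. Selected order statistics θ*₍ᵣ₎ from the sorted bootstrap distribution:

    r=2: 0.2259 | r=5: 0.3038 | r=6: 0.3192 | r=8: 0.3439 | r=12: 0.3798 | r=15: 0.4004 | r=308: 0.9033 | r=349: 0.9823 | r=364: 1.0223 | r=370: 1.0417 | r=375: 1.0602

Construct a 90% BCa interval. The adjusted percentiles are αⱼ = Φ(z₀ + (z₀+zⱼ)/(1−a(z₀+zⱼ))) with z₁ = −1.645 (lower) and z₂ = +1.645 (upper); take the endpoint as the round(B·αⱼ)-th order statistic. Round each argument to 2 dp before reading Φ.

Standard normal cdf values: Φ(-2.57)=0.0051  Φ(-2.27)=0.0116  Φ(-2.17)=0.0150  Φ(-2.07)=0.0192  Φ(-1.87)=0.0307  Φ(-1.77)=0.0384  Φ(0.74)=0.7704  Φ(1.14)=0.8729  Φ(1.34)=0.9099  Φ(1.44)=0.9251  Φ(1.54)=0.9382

(0.3439, 0.9823)

Lower: z₀ + z₁ = -0.305 + (-1.645) = -1.950; 1 − a(z₀+z₁) = 1 − (0.055)(-1.950) = 1.1073; argument = -0.305 + (-1.950)/1.1073 = -2.0661 → -2.07.
α₁ = Φ(-2.07) = 0.0192; rank = round(400 × 0.0192) = 8; θ*₍8₎ = 0.3439.
Upper: z₀ + z₂ = 1.340; 1 − a(z₀+z₂) = 0.9263; argument = 1.1416 → 1.14; α₂ = 0.8729; rank = 349; θ*₍349₎ = 0.9823.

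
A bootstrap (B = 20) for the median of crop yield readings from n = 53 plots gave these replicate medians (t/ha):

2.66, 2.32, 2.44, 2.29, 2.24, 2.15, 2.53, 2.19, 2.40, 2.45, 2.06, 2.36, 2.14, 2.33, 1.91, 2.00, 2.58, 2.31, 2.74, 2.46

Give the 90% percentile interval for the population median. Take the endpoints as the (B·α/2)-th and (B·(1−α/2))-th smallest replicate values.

Sorted replicates: 1.91, 2.00, 2.06, 2.14, 2.15, 2.19, 2.24, 2.29, 2.31, 2.32, 2.33, 2.36, 2.40, 2.44, 2.45, 2.46, 2.53, 2.58, 2.66, 2.74
α = 0.10; lower rank = 20 × 0.050 = 1; upper rank = 20 × 0.950 = 19.
The 1st smallest replicate is 1.91; the 19th is 2.66.

(1.91, 2.66)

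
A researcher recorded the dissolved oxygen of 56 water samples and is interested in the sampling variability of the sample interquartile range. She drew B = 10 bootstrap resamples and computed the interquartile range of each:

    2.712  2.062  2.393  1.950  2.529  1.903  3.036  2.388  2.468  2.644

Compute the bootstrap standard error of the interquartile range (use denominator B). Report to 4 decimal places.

SE* = 0.3385

Bootstrap SE is the standard deviation of the 10 replicate interquartile ranges.
Mean of replicates: (2.712 + 2.062 + 2.393 + 1.950 + 2.529 + 1.903 + 3.036 + 2.388 + 2.468 + 2.644) / 10 = 24.08500 / 10 = 2.40850
Sum of squared deviations: (+0.30350)² + (−0.34650)² + (−0.01550)² + (−0.45850)² + (+0.12050)² + (−0.50550)² + (+0.62750)² + (−0.02050)² + (+0.05950)² + (+0.23550)² = 1.14586
Variance = 1.14586 / 10 = 0.11459
SE* = √0.11459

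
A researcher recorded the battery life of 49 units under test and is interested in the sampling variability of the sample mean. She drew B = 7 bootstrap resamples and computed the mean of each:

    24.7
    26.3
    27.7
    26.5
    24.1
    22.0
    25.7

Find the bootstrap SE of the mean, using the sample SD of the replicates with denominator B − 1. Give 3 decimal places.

Bootstrap SE is the standard deviation of the 7 replicate means.
Mean of replicates: (24.7 + 26.3 + 27.7 + 26.5 + 24.1 + 22.0 + 25.7) / 7 = 177.0000 / 7 = 25.2857
Sum of squared deviations: (−0.5857)² + (+1.0143)² + (+2.4143)² + (+1.2143)² + (−1.1857)² + (−3.2857)² + (+0.4143)² = 21.0486
Variance = 21.0486 / 6 = 3.5081
SE* = √3.5081

SE* = 1.873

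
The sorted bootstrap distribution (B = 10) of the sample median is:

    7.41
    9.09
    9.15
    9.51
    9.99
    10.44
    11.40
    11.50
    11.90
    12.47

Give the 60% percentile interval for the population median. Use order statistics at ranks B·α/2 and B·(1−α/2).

(9.09, 11.50)

α = 0.40; lower rank = 10 × 0.200 = 2; upper rank = 10 × 0.800 = 8.
The 2nd smallest replicate is 9.09; the 8th is 11.50.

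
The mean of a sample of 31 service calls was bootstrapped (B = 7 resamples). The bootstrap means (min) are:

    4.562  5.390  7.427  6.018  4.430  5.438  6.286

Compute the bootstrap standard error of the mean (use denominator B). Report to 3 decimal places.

Bootstrap SE is the standard deviation of the 7 replicate means.
Mean of replicates: (4.562 + 5.390 + 7.427 + 6.018 + 4.430 + 5.438 + 6.286) / 7 = 39.5510 / 7 = 5.6501
Sum of squared deviations: (−1.0881)² + (−0.2601)² + (+1.7769)² + (+0.3679)² + (−1.2201)² + (−0.2121)² + (+0.6359)² = 6.4823
Variance = 6.4823 / 7 = 0.9260
SE* = √0.9260

SE* = 0.962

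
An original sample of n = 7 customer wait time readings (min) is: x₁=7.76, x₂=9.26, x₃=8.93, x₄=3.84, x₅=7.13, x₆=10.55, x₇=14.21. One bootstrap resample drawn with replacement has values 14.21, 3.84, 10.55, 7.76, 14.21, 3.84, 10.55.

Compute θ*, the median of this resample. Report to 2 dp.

θ* = 10.55

Sorted: 3.84, 3.84, 7.76, 10.55, 10.55, 14.21, 14.21
Median = middle value = 10.55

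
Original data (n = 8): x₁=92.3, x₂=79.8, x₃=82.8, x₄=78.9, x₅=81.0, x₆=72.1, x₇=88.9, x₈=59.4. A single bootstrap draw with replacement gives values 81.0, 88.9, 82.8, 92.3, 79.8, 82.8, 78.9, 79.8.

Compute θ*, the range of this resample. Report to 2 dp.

θ* = 13.40

Range = 92.3 − 78.9 = 13.40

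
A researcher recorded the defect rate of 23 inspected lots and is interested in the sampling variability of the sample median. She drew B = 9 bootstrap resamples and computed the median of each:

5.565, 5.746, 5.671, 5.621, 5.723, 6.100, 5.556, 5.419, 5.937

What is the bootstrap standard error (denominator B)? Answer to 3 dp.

SE* = 0.195

Bootstrap SE is the standard deviation of the 9 replicate medians.
Mean of replicates: (5.565 + 5.746 + 5.671 + 5.621 + 5.723 + 6.100 + 5.556 + 5.419 + 5.937) / 9 = 51.3380 / 9 = 5.7042
Sum of squared deviations: (−0.1392)² + (+0.0418)² + (−0.0332)² + (−0.0832)² + (+0.0188)² + (+0.3958)² + (−0.1482)² + (−0.2852)² + (+0.2328)² = 0.3437
Variance = 0.3437 / 9 = 0.0382
SE* = √0.0382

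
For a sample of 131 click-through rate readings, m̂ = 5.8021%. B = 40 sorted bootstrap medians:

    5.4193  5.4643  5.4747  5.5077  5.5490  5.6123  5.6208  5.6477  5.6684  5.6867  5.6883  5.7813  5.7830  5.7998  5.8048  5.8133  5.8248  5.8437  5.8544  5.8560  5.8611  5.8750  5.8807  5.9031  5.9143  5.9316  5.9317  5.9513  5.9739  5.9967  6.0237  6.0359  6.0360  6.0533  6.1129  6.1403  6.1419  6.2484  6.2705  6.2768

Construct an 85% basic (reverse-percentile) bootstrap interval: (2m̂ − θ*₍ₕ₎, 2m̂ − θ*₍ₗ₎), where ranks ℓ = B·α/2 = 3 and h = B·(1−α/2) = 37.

Percentile endpoints at ranks 3 and 37: θ*₍3₎ = 5.4747, θ*₍37₎ = 6.1419.
Basic interval reflects these around m̂:
  lower = 2 × 5.8021 − 6.1419 = 5.4623
  upper = 2 × 5.8021 − 5.4747 = 6.1295

(5.4623, 6.1295)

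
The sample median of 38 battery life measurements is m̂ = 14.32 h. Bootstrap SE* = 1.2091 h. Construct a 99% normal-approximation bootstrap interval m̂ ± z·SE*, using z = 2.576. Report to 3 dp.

(11.205, 17.435)

Margin = 2.576 × 1.2091 = 3.1146
Interval: 14.32 ± 3.1146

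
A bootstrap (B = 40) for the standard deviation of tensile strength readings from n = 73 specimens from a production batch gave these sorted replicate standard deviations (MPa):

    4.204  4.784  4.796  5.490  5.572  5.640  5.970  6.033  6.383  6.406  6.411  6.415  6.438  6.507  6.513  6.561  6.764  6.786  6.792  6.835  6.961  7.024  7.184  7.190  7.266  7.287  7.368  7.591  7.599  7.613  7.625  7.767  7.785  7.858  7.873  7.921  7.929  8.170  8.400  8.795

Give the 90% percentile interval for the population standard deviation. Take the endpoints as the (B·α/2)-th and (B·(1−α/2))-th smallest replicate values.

α = 0.10; lower rank = 40 × 0.050 = 2; upper rank = 40 × 0.950 = 38.
The 2nd smallest replicate is 4.784; the 38th is 8.170.

(4.784, 8.170)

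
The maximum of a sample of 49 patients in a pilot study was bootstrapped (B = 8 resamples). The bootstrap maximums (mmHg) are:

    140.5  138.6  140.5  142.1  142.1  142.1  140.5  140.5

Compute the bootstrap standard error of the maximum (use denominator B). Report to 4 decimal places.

SE* = 1.1313

Bootstrap SE is the standard deviation of the 8 replicate maximums.
Mean of replicates: (140.5 + 138.6 + 140.5 + 142.1 + 142.1 + 142.1 + 140.5 + 140.5) / 8 = 1126.90000 / 8 = 140.86250
Sum of squared deviations: (−0.36250)² + (−2.26250)² + (−0.36250)² + (+1.23750)² + (+1.23750)² + (+1.23750)² + (−0.36250)² + (−0.36250)² = 10.23875
Variance = 10.23875 / 8 = 1.27984
SE* = √1.27984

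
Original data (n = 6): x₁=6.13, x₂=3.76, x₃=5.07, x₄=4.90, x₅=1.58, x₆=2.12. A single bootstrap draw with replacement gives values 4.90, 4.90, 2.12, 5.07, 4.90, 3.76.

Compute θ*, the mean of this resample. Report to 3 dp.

Mean = (4.90 + 4.90 + 2.12 + 5.07 + 4.90 + 3.76) / 6 = 25.650 / 6 = 4.275

θ* = 4.275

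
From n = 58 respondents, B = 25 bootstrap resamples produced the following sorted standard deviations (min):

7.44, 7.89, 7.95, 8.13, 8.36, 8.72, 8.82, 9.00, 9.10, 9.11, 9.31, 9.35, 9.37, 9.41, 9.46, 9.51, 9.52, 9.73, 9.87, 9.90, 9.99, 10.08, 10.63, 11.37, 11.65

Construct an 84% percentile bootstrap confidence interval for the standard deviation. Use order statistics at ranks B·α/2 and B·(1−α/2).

α = 0.16; lower rank = 25 × 0.080 = 2; upper rank = 25 × 0.920 = 23.
The 2nd smallest replicate is 7.89; the 23rd is 10.63.

(7.89, 10.63)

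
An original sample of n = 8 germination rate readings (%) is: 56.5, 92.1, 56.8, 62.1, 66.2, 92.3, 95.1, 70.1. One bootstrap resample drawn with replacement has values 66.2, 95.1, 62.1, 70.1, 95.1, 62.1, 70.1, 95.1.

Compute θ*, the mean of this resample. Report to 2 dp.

Mean = (66.2 + 95.1 + 62.1 + 70.1 + 95.1 + 62.1 + 70.1 + 95.1) / 8 = 615.90 / 8 = 76.99

θ* = 76.99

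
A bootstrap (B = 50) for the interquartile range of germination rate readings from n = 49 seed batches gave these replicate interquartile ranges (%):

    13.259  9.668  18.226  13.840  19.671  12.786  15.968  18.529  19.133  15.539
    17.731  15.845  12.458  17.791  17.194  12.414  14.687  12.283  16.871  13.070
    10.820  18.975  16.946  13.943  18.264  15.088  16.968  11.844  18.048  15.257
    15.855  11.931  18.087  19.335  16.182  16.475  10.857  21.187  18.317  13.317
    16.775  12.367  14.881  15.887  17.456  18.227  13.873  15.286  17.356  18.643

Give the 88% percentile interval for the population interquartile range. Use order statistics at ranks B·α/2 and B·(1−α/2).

(10.857, 19.133)

Sorted replicates: 9.668, 10.820, 10.857, 11.844, 11.931, 12.283, 12.367, 12.414, 12.458, 12.786, 13.070, 13.259, 13.317, 13.840, 13.873, 13.943, 14.687, 14.881, 15.088, 15.257, 15.286, 15.539, 15.845, 15.855, 15.887, 15.968, 16.182, 16.475, 16.775, 16.871, 16.946, 16.968, 17.194, 17.356, 17.456, 17.731, 17.791, 18.048, 18.087, 18.226, 18.227, 18.264, 18.317, 18.529, 18.643, 18.975, 19.133, 19.335, 19.671, 21.187
α = 0.12; lower rank = 50 × 0.060 = 3; upper rank = 50 × 0.940 = 47.
The 3rd smallest replicate is 10.857; the 47th is 19.133.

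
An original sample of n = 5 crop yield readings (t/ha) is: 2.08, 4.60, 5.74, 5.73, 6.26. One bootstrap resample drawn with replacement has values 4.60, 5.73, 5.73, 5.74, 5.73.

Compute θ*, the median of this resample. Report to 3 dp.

Sorted: 4.60, 5.73, 5.73, 5.73, 5.74
Median = middle value = 5.730

θ* = 5.730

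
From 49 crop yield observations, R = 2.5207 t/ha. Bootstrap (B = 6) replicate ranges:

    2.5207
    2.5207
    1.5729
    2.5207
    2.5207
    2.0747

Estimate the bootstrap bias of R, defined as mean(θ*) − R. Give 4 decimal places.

bias = −0.2323

mean(θ*) = (2.5207 + 2.5207 + 1.5729 + 2.5207 + 2.5207 + 2.0747) / 6 = 2.28840
bias = 2.28840 − 2.5207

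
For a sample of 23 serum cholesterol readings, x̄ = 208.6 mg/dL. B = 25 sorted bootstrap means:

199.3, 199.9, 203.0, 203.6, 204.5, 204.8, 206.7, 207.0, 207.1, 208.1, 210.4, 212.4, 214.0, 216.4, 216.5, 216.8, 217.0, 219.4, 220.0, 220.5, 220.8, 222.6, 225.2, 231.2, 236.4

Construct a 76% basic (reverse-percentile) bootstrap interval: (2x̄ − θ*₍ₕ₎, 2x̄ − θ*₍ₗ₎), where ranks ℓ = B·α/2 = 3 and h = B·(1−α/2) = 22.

(194.6, 214.2)

Percentile endpoints at ranks 3 and 22: θ*₍3₎ = 203.0, θ*₍22₎ = 222.6.
Basic interval reflects these around x̄:
  lower = 2 × 208.6 − 222.6 = 194.6
  upper = 2 × 208.6 − 203.0 = 214.2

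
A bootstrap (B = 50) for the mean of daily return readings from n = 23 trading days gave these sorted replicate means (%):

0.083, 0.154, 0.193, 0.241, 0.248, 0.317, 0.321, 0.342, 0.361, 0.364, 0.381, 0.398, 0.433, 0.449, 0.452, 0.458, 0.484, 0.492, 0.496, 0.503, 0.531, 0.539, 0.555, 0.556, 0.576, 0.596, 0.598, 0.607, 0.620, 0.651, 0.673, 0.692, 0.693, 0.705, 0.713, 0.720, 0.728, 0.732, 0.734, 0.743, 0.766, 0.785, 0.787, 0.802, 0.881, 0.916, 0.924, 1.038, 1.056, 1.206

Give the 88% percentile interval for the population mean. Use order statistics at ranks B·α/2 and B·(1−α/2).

α = 0.12; lower rank = 50 × 0.060 = 3; upper rank = 50 × 0.940 = 47.
The 3rd smallest replicate is 0.193; the 47th is 0.924.

(0.193, 0.924)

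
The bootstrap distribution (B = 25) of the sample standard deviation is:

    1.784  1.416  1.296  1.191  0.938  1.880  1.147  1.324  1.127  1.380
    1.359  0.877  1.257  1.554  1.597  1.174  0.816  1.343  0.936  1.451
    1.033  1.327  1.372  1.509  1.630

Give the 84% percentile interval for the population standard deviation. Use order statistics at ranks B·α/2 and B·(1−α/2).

(0.877, 1.630)

Sorted replicates: 0.816, 0.877, 0.936, 0.938, 1.033, 1.127, 1.147, 1.174, 1.191, 1.257, 1.296, 1.324, 1.327, 1.343, 1.359, 1.372, 1.380, 1.416, 1.451, 1.509, 1.554, 1.597, 1.630, 1.784, 1.880
α = 0.16; lower rank = 25 × 0.080 = 2; upper rank = 25 × 0.920 = 23.
The 2nd smallest replicate is 0.877; the 23rd is 1.630.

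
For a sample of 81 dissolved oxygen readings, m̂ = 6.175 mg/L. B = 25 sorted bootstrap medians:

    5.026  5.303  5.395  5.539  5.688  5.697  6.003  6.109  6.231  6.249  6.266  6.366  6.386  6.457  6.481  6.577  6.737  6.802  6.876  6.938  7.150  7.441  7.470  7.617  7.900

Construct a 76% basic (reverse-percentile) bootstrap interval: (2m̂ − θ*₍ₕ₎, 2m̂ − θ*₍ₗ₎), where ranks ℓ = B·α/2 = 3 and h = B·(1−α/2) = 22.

Percentile endpoints at ranks 3 and 22: θ*₍3₎ = 5.395, θ*₍22₎ = 7.441.
Basic interval reflects these around m̂:
  lower = 2 × 6.175 − 7.441 = 4.909
  upper = 2 × 6.175 − 5.395 = 6.955

(4.909, 6.955)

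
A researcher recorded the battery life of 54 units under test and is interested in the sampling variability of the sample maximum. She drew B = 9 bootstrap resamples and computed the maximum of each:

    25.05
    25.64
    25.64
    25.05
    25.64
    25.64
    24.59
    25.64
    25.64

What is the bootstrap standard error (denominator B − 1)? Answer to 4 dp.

SE* = 0.3947

Bootstrap SE is the standard deviation of the 9 replicate maximums.
Mean of replicates: (25.05 + 25.64 + 25.64 + 25.05 + 25.64 + 25.64 + 24.59 + 25.64 + 25.64) / 9 = 228.53000 / 9 = 25.39222
Sum of squared deviations: (−0.34222)² + (+0.24778)² + (+0.24778)² + (−0.34222)² + (+0.24778)² + (+0.24778)² + (−0.80222)² + (+0.24778)² + (+0.24778)² = 1.24616
Variance = 1.24616 / 8 = 0.15577
SE* = √0.15577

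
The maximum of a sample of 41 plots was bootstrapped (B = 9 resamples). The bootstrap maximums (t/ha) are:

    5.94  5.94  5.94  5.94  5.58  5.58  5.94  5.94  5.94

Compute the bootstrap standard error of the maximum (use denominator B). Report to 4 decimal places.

Bootstrap SE is the standard deviation of the 9 replicate maximums.
Mean of replicates: (5.94 + 5.94 + 5.94 + 5.94 + 5.58 + 5.58 + 5.94 + 5.94 + 5.94) / 9 = 52.74000 / 9 = 5.86000
Sum of squared deviations: (+0.08000)² + (+0.08000)² + (+0.08000)² + (+0.08000)² + (−0.28000)² + (−0.28000)² + (+0.08000)² + (+0.08000)² + (+0.08000)² = 0.20160
Variance = 0.20160 / 9 = 0.02240
SE* = √0.02240

SE* = 0.1497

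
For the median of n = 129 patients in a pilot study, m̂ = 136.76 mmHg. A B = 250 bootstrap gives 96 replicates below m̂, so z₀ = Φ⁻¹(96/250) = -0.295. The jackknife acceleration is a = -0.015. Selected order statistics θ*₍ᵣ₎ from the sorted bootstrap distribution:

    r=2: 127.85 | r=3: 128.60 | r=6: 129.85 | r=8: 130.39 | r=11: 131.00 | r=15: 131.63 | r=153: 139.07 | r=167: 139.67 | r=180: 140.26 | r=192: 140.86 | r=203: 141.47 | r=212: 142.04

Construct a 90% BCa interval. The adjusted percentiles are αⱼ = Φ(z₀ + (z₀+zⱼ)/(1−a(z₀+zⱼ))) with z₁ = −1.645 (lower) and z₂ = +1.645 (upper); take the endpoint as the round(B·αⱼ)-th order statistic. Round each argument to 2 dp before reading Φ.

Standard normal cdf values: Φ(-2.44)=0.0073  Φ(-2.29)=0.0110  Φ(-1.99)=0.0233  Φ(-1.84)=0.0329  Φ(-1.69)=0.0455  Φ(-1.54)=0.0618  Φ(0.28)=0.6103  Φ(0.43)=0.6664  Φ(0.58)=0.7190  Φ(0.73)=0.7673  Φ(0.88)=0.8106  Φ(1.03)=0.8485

(128.60, 142.04)

Lower: z₀ + z₁ = -0.295 + (-1.645) = -1.940; 1 − a(z₀+z₁) = 1 − (-0.015)(-1.940) = 0.9709; argument = -0.295 + (-1.940)/0.9709 = -2.2931 → -2.29.
α₁ = Φ(-2.29) = 0.0110; rank = round(250 × 0.0110) = 3; θ*₍3₎ = 128.60.
Upper: z₀ + z₂ = 1.350; 1 − a(z₀+z₂) = 1.0203; argument = 1.0282 → 1.03; α₂ = 0.8485; rank = 212; θ*₍212₎ = 142.04.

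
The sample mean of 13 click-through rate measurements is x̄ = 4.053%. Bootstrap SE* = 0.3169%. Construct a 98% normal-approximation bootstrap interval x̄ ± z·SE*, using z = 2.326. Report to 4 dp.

Margin = 2.326 × 0.3169 = 0.73711
Interval: 4.053 ± 0.73711

(3.3159, 4.7901)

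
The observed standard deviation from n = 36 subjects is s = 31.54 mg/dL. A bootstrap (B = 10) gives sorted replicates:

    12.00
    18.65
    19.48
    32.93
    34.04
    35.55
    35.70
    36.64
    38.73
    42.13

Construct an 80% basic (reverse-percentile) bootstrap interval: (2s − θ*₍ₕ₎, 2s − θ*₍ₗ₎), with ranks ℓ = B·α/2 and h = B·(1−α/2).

Percentile endpoints at ranks 1 and 9: θ*₍1₎ = 12.00, θ*₍9₎ = 38.73.
Basic interval reflects these around s:
  lower = 2 × 31.54 − 38.73 = 24.35
  upper = 2 × 31.54 − 12.00 = 51.08

(24.35, 51.08)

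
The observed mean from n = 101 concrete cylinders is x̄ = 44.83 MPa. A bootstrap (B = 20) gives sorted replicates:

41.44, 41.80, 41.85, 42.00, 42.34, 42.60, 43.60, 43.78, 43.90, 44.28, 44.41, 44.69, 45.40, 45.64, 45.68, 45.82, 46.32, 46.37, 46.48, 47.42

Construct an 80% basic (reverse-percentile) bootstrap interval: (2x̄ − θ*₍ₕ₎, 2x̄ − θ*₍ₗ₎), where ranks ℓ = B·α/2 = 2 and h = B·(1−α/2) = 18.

(43.29, 47.86)

Percentile endpoints at ranks 2 and 18: θ*₍2₎ = 41.80, θ*₍18₎ = 46.37.
Basic interval reflects these around x̄:
  lower = 2 × 44.83 − 46.37 = 43.29
  upper = 2 × 44.83 − 41.80 = 47.86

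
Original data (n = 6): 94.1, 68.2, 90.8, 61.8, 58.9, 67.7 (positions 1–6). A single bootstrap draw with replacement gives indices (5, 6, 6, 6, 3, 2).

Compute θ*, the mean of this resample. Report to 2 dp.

Resample values: 58.9, 67.7, 67.7, 67.7, 90.8, 68.2.
Mean = (58.9 + 67.7 + 67.7 + 67.7 + 90.8 + 68.2) / 6 = 421.00 / 6 = 70.17

θ* = 70.17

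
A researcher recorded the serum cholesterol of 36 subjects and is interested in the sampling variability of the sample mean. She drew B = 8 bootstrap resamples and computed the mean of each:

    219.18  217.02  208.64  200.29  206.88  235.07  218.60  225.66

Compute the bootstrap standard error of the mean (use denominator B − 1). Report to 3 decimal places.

Bootstrap SE is the standard deviation of the 8 replicate means.
Mean of replicates: (219.18 + 217.02 + 208.64 + 200.29 + 206.88 + 235.07 + 218.60 + 225.66) / 8 = 1731.3400 / 8 = 216.4175
Sum of squared deviations: (+2.7625)² + (+0.6025)² + (−7.7775)² + (−16.1275)² + (−9.5375)² + (+18.6525)² + (+2.1825)² + (+9.2425)² = 857.6470
Variance = 857.6470 / 7 = 122.5210
SE* = √122.5210

SE* = 11.069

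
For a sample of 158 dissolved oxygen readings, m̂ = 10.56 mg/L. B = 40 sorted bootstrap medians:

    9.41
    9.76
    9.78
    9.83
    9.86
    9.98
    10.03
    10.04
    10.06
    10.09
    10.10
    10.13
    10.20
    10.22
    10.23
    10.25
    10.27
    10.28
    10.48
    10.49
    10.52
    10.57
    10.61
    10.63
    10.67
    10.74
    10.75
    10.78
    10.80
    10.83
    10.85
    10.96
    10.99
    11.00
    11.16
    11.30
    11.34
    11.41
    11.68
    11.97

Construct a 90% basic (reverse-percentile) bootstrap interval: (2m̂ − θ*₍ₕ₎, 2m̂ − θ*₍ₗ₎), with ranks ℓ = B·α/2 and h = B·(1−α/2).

Percentile endpoints at ranks 2 and 38: θ*₍2₎ = 9.76, θ*₍38₎ = 11.41.
Basic interval reflects these around m̂:
  lower = 2 × 10.56 − 11.41 = 9.71
  upper = 2 × 10.56 − 9.76 = 11.36

(9.71, 11.36)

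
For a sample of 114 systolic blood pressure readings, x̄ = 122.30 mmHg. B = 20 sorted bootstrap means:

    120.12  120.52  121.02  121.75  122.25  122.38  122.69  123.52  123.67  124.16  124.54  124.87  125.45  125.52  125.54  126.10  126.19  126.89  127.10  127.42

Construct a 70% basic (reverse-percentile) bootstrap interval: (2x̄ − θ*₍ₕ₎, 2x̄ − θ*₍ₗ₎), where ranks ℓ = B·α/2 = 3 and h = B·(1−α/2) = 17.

(118.41, 123.58)

Percentile endpoints at ranks 3 and 17: θ*₍3₎ = 121.02, θ*₍17₎ = 126.19.
Basic interval reflects these around x̄:
  lower = 2 × 122.30 − 126.19 = 118.41
  upper = 2 × 122.30 − 121.02 = 123.58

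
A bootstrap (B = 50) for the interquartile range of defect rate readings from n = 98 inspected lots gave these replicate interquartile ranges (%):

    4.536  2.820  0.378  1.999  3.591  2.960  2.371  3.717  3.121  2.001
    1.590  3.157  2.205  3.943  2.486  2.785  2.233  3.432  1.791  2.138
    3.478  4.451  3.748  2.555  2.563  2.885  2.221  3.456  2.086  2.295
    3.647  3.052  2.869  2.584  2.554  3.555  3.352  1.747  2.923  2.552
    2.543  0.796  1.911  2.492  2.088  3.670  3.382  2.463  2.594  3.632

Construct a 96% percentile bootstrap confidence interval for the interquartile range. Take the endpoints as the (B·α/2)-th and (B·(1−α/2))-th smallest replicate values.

(0.378, 4.451)

Sorted replicates: 0.378, 0.796, 1.590, 1.747, 1.791, 1.911, 1.999, 2.001, 2.086, 2.088, 2.138, 2.205, 2.221, 2.233, 2.295, 2.371, 2.463, 2.486, 2.492, 2.543, 2.552, 2.554, 2.555, 2.563, 2.584, 2.594, 2.785, 2.820, 2.869, 2.885, 2.923, 2.960, 3.052, 3.121, 3.157, 3.352, 3.382, 3.432, 3.456, 3.478, 3.555, 3.591, 3.632, 3.647, 3.670, 3.717, 3.748, 3.943, 4.451, 4.536
α = 0.04; lower rank = 50 × 0.020 = 1; upper rank = 50 × 0.980 = 49.
The 1st smallest replicate is 0.378; the 49th is 4.451.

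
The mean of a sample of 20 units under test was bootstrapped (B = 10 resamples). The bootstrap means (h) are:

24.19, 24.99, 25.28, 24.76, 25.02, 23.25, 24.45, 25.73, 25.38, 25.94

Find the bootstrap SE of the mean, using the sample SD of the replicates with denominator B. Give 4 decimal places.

SE* = 0.7494

Bootstrap SE is the standard deviation of the 10 replicate means.
Mean of replicates: (24.19 + 24.99 + 25.28 + 24.76 + 25.02 + 23.25 + 24.45 + 25.73 + 25.38 + 25.94) / 10 = 248.99000 / 10 = 24.89900
Sum of squared deviations: (−0.70900)² + (+0.09100)² + (+0.38100)² + (−0.13900)² + (+0.12100)² + (−1.64900)² + (−0.44900)² + (+0.83100)² + (+0.48100)² + (+1.04100)² = 5.61649
Variance = 5.61649 / 10 = 0.56165
SE* = √0.56165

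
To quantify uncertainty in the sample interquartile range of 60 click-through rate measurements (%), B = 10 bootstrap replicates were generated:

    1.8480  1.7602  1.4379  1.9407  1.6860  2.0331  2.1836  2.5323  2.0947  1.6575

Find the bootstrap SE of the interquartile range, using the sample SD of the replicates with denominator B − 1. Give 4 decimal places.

Bootstrap SE is the standard deviation of the 10 replicate interquartile ranges.
Mean of replicates: (1.8480 + 1.7602 + 1.4379 + 1.9407 + 1.6860 + 2.0331 + 2.1836 + 2.5323 + 2.0947 + 1.6575) / 10 = 19.17400 / 10 = 1.91740
Sum of squared deviations: (−0.06940)² + (−0.15720)² + (−0.47950)² + (+0.02330)² + (−0.23140)² + (+0.11570)² + (+0.26620)² + (+0.61490)² + (+0.17730)² + (−0.25990)² = 0.87487
Variance = 0.87487 / 9 = 0.09721
SE* = √0.09721

SE* = 0.3118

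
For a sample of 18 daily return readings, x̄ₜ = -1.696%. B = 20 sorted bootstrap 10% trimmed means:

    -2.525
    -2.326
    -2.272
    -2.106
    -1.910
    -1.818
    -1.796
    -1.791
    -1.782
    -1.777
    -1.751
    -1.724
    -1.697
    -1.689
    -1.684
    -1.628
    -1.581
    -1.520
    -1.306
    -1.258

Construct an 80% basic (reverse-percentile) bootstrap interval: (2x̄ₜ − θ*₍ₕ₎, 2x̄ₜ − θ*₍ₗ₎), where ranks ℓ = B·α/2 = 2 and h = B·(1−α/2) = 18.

(-1.872, -1.066)

Percentile endpoints at ranks 2 and 18: θ*₍2₎ = -2.326, θ*₍18₎ = -1.520.
Basic interval reflects these around x̄ₜ:
  lower = 2 × -1.696 − -1.520 = -1.872
  upper = 2 × -1.696 − -2.326 = -1.066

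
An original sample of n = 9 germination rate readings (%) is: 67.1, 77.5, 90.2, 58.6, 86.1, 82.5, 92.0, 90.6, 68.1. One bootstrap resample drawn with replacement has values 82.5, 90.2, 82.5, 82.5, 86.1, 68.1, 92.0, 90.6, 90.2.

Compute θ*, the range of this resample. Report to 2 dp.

θ* = 23.90

Range = 92.0 − 68.1 = 23.90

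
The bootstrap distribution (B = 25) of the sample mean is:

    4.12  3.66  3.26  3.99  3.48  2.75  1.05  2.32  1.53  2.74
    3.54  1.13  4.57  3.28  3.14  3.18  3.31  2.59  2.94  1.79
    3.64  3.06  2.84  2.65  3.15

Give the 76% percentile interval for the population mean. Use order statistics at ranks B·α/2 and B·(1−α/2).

(1.53, 3.66)

Sorted replicates: 1.05, 1.13, 1.53, 1.79, 2.32, 2.59, 2.65, 2.74, 2.75, 2.84, 2.94, 3.06, 3.14, 3.15, 3.18, 3.26, 3.28, 3.31, 3.48, 3.54, 3.64, 3.66, 3.99, 4.12, 4.57
α = 0.24; lower rank = 25 × 0.120 = 3; upper rank = 25 × 0.880 = 22.
The 3rd smallest replicate is 1.53; the 22nd is 3.66.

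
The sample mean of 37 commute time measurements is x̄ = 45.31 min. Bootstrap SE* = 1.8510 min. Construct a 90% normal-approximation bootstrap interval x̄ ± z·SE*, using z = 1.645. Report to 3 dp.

Margin = 1.645 × 1.8510 = 3.0449
Interval: 45.31 ± 3.0449

(42.265, 48.355)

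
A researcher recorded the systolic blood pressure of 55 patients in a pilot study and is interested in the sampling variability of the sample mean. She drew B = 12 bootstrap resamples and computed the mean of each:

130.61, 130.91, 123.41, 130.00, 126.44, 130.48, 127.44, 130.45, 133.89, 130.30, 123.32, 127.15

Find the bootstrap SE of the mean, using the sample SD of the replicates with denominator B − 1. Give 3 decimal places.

Bootstrap SE is the standard deviation of the 12 replicate means.
Mean of replicates: (130.61 + 130.91 + 123.41 + 130.00 + 126.44 + 130.48 + 127.44 + 130.45 + 133.89 + 130.30 + 123.32 + 127.15) / 12 = 1544.4000 / 12 = 128.7000
Sum of squared deviations: (+1.9100)² + (+2.2100)² + (−5.2900)² + (+1.3000)² + (−2.2600)² + (+1.7800)² + (−1.2600)² + (+1.7500)² + (+5.1900)² + (+1.6000)² + (−5.3800)² + (−1.5500)² = 111.9754
Variance = 111.9754 / 11 = 10.1796
SE* = √10.1796

SE* = 3.191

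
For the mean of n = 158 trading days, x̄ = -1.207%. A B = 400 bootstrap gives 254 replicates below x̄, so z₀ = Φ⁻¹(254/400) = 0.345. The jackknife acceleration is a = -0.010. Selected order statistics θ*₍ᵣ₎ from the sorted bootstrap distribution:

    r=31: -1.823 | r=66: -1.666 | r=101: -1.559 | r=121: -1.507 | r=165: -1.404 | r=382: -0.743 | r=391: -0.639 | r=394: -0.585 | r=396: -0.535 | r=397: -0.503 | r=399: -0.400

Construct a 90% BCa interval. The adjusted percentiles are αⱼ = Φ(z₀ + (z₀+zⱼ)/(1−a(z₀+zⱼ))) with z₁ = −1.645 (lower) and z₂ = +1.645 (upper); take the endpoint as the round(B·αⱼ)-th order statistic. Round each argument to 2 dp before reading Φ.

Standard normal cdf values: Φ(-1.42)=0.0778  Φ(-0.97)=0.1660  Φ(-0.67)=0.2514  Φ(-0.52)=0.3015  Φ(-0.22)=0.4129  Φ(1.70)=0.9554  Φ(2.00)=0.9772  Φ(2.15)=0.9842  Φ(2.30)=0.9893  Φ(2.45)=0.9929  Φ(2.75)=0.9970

(-1.666, -0.535)

Lower: z₀ + z₁ = 0.345 + (-1.645) = -1.300; 1 − a(z₀+z₁) = 1 − (-0.010)(-1.300) = 0.9870; argument = 0.345 + (-1.300)/0.9870 = -0.9721 → -0.97.
α₁ = Φ(-0.97) = 0.1660; rank = round(400 × 0.1660) = 66; θ*₍66₎ = -1.666.
Upper: z₀ + z₂ = 1.990; 1 − a(z₀+z₂) = 1.0199; argument = 2.2962 → 2.30; α₂ = 0.9893; rank = 396; θ*₍396₎ = -0.535.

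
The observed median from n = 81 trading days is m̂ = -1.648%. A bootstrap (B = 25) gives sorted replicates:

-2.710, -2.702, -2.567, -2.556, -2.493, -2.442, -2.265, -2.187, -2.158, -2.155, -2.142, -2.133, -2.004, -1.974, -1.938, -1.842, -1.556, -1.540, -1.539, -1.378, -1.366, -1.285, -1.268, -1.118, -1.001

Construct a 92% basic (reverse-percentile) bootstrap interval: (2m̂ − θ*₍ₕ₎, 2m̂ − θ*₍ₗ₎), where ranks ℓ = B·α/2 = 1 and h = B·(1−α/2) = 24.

Percentile endpoints at ranks 1 and 24: θ*₍1₎ = -2.710, θ*₍24₎ = -1.118.
Basic interval reflects these around m̂:
  lower = 2 × -1.648 − -1.118 = -2.178
  upper = 2 × -1.648 − -2.710 = -0.586

(-2.178, -0.586)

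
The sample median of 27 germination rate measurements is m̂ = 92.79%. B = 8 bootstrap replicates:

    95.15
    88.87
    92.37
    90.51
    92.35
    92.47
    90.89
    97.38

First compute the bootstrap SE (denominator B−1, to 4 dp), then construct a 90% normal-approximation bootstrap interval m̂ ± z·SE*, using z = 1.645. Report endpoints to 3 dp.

(88.367, 97.213)

Mean of replicates = 92.4988; sum of squared deviations = 50.6063; SE* = √(50.6063/7) = 2.6888
Margin = 1.645 × 2.6888 = 4.4231
Interval: 92.79 ± 4.4231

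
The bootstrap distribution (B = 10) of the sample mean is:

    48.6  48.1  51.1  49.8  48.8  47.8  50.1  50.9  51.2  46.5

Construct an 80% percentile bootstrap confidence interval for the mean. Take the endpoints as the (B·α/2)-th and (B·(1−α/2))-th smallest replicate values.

(46.5, 51.1)

Sorted replicates: 46.5, 47.8, 48.1, 48.6, 48.8, 49.8, 50.1, 50.9, 51.1, 51.2
α = 0.20; lower rank = 10 × 0.100 = 1; upper rank = 10 × 0.900 = 9.
The 1st smallest replicate is 46.5; the 9th is 51.1.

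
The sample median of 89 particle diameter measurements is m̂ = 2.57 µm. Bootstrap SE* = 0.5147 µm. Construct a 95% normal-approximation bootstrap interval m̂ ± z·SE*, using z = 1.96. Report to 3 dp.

(1.561, 3.579)

Margin = 1.96 × 0.5147 = 1.0088
Interval: 2.57 ± 1.0088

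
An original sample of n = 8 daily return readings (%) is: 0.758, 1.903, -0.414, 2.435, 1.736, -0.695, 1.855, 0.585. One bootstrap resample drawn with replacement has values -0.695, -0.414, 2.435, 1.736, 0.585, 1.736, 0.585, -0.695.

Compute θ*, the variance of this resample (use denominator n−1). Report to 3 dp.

Mean = 0.6591; sum of squared deviations = 10.3029
s² = 10.3029 / 7 = 1.4718

θ* = 1.472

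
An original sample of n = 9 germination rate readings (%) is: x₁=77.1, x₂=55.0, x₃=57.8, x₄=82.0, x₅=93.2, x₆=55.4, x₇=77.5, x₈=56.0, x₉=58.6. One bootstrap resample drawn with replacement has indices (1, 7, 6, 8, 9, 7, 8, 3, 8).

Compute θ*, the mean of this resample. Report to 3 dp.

θ* = 63.544

Resample values: 77.1, 77.5, 55.4, 56.0, 58.6, 77.5, 56.0, 57.8, 56.0.
Mean = (77.1 + 77.5 + 55.4 + 56.0 + 58.6 + 77.5 + 56.0 + 57.8 + 56.0) / 9 = 571.90 / 9 = 63.544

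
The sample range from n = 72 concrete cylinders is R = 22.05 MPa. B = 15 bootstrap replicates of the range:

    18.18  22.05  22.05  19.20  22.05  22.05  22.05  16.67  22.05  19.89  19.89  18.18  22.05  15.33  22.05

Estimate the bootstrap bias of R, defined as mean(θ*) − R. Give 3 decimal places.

mean(θ*) = (18.18 + 22.05 + 22.05 + 19.20 + 22.05 + 22.05 + 22.05 + 16.67 + 22.05 + 19.89 + 19.89 + 18.18 + 22.05 + 15.33 + 22.05) / 15 = 20.2493
bias = 20.2493 − 22.05

bias = −1.801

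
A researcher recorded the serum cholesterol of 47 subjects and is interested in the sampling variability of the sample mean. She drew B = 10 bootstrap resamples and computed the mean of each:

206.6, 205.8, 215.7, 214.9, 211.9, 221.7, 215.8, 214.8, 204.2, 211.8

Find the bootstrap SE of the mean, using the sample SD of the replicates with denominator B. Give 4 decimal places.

Bootstrap SE is the standard deviation of the 10 replicate means.
Mean of replicates: (206.6 + 205.8 + 215.7 + 214.9 + 211.9 + 221.7 + 215.8 + 214.8 + 204.2 + 211.8) / 10 = 2123.20000 / 10 = 212.32000
Sum of squared deviations: (−5.72000)² + (−6.52000)² + (+3.38000)² + (+2.58000)² + (−0.42000)² + (+9.38000)² + (+3.48000)² + (+2.48000)² + (−8.12000)² + (−0.52000)² = 265.93600
Variance = 265.93600 / 10 = 26.59360
SE* = √26.59360

SE* = 5.1569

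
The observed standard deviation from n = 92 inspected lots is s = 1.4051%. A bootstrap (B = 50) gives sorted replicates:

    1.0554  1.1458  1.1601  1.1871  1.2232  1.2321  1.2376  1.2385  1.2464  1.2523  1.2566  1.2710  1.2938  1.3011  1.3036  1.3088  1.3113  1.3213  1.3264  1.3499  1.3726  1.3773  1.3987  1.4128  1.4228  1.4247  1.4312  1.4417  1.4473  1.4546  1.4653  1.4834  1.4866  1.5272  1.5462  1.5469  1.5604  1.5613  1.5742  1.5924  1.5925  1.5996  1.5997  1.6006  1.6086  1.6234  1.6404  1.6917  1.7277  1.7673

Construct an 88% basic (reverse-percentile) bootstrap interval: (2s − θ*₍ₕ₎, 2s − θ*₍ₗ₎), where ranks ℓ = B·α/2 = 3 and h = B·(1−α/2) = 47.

(1.1698, 1.6501)

Percentile endpoints at ranks 3 and 47: θ*₍3₎ = 1.1601, θ*₍47₎ = 1.6404.
Basic interval reflects these around s:
  lower = 2 × 1.4051 − 1.6404 = 1.1698
  upper = 2 × 1.4051 − 1.1601 = 1.6501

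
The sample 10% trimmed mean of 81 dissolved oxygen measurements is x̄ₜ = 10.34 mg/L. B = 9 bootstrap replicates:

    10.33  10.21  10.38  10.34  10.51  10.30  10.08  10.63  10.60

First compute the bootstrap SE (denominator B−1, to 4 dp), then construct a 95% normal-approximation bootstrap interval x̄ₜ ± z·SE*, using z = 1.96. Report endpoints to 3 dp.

Mean of replicates = 10.3756; sum of squared deviations = 0.2570; SE* = √(0.2570/8) = 0.1792
Margin = 1.96 × 0.1792 = 0.3512
Interval: 10.34 ± 0.3512

(9.989, 10.691)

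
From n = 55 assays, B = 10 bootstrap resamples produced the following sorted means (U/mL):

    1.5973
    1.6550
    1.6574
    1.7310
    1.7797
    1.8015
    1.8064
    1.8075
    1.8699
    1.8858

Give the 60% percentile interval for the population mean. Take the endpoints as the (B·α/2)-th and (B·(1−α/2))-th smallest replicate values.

α = 0.40; lower rank = 10 × 0.200 = 2; upper rank = 10 × 0.800 = 8.
The 2nd smallest replicate is 1.6550; the 8th is 1.8075.

(1.6550, 1.8075)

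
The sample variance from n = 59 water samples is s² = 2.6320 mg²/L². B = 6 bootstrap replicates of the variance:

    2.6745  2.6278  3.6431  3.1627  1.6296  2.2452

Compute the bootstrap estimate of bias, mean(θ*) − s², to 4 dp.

mean(θ*) = (2.6745 + 2.6278 + 3.6431 + 3.1627 + 1.6296 + 2.2452) / 6 = 2.66382
bias = 2.66382 − 2.6320

bias = +0.0318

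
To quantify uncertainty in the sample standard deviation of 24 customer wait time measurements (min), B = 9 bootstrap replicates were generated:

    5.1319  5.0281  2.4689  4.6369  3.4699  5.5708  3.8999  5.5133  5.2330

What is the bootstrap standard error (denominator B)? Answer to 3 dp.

SE* = 0.996

Bootstrap SE is the standard deviation of the 9 replicate standard deviations.
Mean of replicates: (5.1319 + 5.0281 + 2.4689 + 4.6369 + 3.4699 + 5.5708 + 3.8999 + 5.5133 + 5.2330) / 9 = 40.95270 / 9 = 4.55030
Sum of squared deviations: (+0.58160)² + (+0.47780)² + (−2.08140)² + (+0.08660)² + (−1.08040)² + (+1.02050)² + (−0.65040)² + (+0.96300)² + (+0.68270)² = 8.93143
Variance = 8.93143 / 9 = 0.99238
SE* = √0.99238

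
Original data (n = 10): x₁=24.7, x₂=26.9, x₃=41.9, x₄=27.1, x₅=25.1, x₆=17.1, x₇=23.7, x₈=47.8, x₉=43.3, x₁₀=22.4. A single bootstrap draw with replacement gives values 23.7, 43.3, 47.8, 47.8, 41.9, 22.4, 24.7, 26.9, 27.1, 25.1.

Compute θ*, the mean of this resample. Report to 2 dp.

θ* = 33.07

Mean = (23.7 + 43.3 + 47.8 + 47.8 + 41.9 + 22.4 + 24.7 + 26.9 + 27.1 + 25.1) / 10 = 330.70 / 10 = 33.07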